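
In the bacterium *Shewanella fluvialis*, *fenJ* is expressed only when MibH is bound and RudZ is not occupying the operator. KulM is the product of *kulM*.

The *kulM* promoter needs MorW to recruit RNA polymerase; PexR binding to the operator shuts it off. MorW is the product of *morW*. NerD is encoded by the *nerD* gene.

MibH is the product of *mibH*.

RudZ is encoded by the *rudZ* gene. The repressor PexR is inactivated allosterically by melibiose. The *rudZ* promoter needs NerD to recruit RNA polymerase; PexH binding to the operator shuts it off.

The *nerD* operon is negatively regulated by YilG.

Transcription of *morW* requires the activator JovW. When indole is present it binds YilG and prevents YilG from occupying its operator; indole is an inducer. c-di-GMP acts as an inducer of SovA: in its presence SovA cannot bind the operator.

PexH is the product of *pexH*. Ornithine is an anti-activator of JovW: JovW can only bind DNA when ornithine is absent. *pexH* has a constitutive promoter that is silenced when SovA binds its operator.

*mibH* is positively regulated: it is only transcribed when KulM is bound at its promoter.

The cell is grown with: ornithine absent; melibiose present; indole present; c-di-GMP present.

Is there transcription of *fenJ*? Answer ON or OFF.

Melibiose is present, so PexR is inactive.
Ornithine is absent, so JovW is active.
No repressor is bound and JovW is active, so *morW* is transcribed.
So MorW is produced and active.
No repressor is bound and MorW is active, so *kulM* is transcribed.
So KulM is produced and active.
No repressor is bound and KulM is active, so *mibH* is transcribed.
So MibH is produced and active.
Indole is present, so YilG is inactive.
With no repressor bound, *nerD* is transcribed.
So NerD is produced and active.
c-di-GMP is present, so SovA is inactive.
With no repressor bound, *pexH* is transcribed.
So PexH is produced and active.
With repressor PexH bound, *rudZ* is not transcribed.
So RudZ is not produced.
No repressor is bound and MibH is active, so *fenJ* is transcribed.

ON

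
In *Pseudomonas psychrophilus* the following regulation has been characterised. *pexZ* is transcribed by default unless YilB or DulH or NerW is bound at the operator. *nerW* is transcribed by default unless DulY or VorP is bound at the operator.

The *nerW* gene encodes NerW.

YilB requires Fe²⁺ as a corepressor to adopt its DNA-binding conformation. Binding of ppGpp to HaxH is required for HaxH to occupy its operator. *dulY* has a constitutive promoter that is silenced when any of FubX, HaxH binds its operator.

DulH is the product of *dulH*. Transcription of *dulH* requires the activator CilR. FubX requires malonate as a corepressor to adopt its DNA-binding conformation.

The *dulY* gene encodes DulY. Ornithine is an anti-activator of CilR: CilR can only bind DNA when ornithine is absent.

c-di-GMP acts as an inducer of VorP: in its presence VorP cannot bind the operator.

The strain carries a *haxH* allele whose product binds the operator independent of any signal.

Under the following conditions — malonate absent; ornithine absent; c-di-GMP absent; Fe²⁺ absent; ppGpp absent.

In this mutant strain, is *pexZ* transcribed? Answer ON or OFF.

Fe²⁺ is absent, so YilB is inactive.
Ornithine is absent, so CilR is active.
No repressor is bound and CilR is active, so *dulH* is transcribed.
So DulH is produced and active.
Malonate is absent, so FubX is inactive.
HaxH is constitutively active in this strain.
With repressor HaxH bound, *dulY* is not transcribed.
So DulY is not produced.
c-di-GMP is absent, so VorP is active.
With repressor VorP bound, *nerW* is not transcribed.
So NerW is not produced.
With repressor DulH bound, *pexZ* is not transcribed.

OFF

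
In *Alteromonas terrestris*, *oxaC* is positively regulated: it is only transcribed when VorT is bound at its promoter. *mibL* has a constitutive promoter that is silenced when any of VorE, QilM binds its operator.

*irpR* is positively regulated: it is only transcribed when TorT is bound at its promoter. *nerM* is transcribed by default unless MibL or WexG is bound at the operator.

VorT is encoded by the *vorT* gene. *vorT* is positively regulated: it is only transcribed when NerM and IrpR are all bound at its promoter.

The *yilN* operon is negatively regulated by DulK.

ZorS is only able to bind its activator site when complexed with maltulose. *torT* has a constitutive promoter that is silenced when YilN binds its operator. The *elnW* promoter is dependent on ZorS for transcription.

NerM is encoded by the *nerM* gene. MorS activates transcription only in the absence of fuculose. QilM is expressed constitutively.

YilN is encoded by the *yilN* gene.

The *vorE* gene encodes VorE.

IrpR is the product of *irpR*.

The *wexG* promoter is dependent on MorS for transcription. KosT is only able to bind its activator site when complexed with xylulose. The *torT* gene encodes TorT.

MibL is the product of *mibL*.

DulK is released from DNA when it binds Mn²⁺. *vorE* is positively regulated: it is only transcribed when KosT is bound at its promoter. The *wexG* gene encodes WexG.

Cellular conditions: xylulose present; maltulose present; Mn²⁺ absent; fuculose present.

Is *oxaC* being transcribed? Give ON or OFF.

Xylulose is present, so KosT is active.
No repressor is bound and KosT is active, so *vorE* is transcribed.
So VorE is produced and active.
QilM is produced constitutively and is active.
With repressor VorE bound, *mibL* is not transcribed.
So MibL is not produced.
Fuculose is present, so MorS is inactive.
Required activator MorS is absent, so *wexG* is not transcribed.
So WexG is not produced.
With no repressor bound, *nerM* is transcribed.
So NerM is produced and active.
Mn²⁺ is absent, so DulK is active.
With repressor DulK bound, *yilN* is not transcribed.
So YilN is not produced.
With no repressor bound, *torT* is transcribed.
So TorT is produced and active.
No repressor is bound and TorT is active, so *irpR* is transcribed.
So IrpR is produced and active.
No repressor is bound and NerM and IrpR are active, so *vorT* is transcribed.
So VorT is produced and active.
No repressor is bound and VorT is active, so *oxaC* is transcribed.

ON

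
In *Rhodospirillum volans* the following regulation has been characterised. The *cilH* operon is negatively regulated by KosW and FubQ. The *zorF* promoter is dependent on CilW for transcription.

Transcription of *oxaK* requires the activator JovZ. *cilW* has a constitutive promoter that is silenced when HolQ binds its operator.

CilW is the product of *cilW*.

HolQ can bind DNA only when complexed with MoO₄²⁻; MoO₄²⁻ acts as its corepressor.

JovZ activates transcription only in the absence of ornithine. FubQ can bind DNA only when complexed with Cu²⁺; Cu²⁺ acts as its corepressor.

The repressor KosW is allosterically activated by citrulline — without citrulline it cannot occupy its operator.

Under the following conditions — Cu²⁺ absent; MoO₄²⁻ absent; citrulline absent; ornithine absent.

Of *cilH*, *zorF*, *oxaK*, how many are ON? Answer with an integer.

3

Citrulline is absent, so KosW is inactive.
Cu²⁺ is absent, so FubQ is inactive.
With no repressor bound, *cilH* is transcribed.
→ *cilH* is ON.
MoO₄²⁻ is absent, so HolQ is inactive.
With no repressor bound, *cilW* is transcribed.
So CilW is produced and active.
No repressor is bound and CilW is active, so *zorF* is transcribed.
→ *zorF* is ON.
Ornithine is absent, so JovZ is active.
No repressor is bound and JovZ is active, so *oxaK* is transcribed.
→ *oxaK* is ON.
3 of the 3 genes are transcribed.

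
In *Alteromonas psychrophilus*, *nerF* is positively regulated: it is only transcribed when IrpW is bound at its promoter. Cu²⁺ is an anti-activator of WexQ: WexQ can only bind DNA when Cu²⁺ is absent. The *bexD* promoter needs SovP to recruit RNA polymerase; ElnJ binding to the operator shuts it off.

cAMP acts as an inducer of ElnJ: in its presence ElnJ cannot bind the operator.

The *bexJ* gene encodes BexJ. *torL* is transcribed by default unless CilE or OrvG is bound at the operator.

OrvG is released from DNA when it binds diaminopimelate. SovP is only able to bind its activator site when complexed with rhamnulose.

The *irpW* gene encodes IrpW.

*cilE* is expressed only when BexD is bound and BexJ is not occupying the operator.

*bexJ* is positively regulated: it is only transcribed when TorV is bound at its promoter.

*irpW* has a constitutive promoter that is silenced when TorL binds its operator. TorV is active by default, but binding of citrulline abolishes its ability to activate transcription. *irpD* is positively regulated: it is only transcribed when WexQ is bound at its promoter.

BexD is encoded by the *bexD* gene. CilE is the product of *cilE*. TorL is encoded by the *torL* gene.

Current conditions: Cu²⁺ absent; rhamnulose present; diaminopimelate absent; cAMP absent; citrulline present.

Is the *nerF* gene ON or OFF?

cAMP is absent, so ElnJ is active.
Rhamnulose is present, so SovP is active.
With repressor ElnJ bound, *bexD* is not transcribed.
So BexD is not produced.
Citrulline is present, so TorV is inactive.
Required activator TorV is absent, so *bexJ* is not transcribed.
So BexJ is not produced.
Required activator BexD is absent, so *cilE* is not transcribed.
So CilE is not produced.
Diaminopimelate is absent, so OrvG is active.
With repressor OrvG bound, *torL* is not transcribed.
So TorL is not produced.
With no repressor bound, *irpW* is transcribed.
So IrpW is produced and active.
No repressor is bound and IrpW is active, so *nerF* is transcribed.

ON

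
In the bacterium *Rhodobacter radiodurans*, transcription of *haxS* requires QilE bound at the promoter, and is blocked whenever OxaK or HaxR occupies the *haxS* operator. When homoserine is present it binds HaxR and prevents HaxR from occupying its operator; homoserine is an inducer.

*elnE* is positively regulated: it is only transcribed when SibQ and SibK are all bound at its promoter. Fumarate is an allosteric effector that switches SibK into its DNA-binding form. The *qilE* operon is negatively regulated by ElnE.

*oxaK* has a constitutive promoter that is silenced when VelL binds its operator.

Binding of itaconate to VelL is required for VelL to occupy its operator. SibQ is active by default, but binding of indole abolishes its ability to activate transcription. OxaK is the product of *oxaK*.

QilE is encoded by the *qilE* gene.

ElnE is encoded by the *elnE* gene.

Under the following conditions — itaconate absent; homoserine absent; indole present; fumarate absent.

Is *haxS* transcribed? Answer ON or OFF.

OFF

Indole is present, so SibQ is inactive.
Fumarate is absent, so SibK is inactive.
Required activator SibQ is absent, so *elnE* is not transcribed.
So ElnE is not produced.
With no repressor bound, *qilE* is transcribed.
So QilE is produced and active.
Itaconate is absent, so VelL is inactive.
With no repressor bound, *oxaK* is transcribed.
So OxaK is produced and active.
Homoserine is absent, so HaxR is active.
With repressor OxaK bound, *haxS* is not transcribed.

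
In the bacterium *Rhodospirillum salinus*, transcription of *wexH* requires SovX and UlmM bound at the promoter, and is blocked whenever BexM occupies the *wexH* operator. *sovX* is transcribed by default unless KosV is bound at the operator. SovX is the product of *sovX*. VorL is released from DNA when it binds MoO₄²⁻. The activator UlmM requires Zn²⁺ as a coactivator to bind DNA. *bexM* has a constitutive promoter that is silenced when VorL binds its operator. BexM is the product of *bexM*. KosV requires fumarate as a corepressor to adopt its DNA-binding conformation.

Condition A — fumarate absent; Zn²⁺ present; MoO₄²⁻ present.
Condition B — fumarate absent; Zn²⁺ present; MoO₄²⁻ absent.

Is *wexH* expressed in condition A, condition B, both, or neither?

B only

Condition A:
Fumarate is absent, so KosV is inactive.
With no repressor bound, *sovX* is transcribed.
So SovX is produced and active.
Zn²⁺ is present, so UlmM is active.
MoO₄²⁻ is present, so VorL is inactive.
With no repressor bound, *bexM* is transcribed.
So BexM is produced and active.
With repressor BexM bound, *wexH* is not transcribed.
→ *wexH* is OFF in A.
Condition B:
Fumarate is absent, so KosV is inactive.
With no repressor bound, *sovX* is transcribed.
So SovX is produced and active.
Zn²⁺ is present, so UlmM is active.
MoO₄²⁻ is absent, so VorL is active.
With repressor VorL bound, *bexM* is not transcribed.
So BexM is not produced.
No repressor is bound and SovX and UlmM are active, so *wexH* is transcribed.
→ *wexH* is ON in B.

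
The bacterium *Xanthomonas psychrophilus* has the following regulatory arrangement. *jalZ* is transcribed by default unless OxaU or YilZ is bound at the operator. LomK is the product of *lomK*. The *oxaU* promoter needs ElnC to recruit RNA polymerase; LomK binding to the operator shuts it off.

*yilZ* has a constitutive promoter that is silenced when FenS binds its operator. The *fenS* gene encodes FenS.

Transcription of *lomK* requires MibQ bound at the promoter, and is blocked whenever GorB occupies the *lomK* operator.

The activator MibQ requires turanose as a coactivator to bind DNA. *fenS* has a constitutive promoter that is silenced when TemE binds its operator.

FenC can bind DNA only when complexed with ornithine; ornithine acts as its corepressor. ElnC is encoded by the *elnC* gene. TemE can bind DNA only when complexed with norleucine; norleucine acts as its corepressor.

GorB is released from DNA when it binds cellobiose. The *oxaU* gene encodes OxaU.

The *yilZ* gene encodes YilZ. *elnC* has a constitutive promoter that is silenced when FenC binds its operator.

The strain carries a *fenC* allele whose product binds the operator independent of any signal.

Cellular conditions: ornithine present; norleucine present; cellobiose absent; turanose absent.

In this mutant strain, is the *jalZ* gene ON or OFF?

OFF

Turanose is absent, so MibQ is inactive.
Cellobiose is absent, so GorB is active.
With repressor GorB bound, *lomK* is not transcribed.
So LomK is not produced.
FenC is constitutively active in this strain.
With repressor FenC bound, *elnC* is not transcribed.
So ElnC is not produced.
Required activator ElnC is absent, so *oxaU* is not transcribed.
So OxaU is not produced.
Norleucine is present, so TemE is active.
With repressor TemE bound, *fenS* is not transcribed.
So FenS is not produced.
With no repressor bound, *yilZ* is transcribed.
So YilZ is produced and active.
With repressor YilZ bound, *jalZ* is not transcribed.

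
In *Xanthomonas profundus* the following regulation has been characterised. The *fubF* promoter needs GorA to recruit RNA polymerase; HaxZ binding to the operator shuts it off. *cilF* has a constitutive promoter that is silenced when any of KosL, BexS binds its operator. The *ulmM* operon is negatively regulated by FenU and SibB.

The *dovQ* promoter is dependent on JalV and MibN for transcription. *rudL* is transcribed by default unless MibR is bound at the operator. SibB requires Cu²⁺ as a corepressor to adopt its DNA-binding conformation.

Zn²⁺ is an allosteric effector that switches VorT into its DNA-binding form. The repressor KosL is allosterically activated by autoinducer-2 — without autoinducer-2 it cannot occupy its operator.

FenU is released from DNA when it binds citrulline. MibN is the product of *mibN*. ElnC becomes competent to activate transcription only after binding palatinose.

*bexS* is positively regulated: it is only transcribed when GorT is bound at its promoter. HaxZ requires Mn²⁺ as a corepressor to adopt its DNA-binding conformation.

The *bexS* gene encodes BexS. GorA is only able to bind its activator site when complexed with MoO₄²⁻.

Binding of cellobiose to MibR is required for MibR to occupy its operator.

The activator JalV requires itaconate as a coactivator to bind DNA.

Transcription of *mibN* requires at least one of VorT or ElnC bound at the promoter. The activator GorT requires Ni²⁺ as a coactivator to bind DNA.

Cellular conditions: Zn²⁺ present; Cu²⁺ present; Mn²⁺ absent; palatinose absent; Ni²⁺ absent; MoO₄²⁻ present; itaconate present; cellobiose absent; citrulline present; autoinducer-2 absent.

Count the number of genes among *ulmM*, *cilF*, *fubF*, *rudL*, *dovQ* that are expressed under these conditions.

Citrulline is present, so FenU is inactive.
Cu²⁺ is present, so SibB is active.
With repressor SibB bound, *ulmM* is not transcribed.
→ *ulmM* is OFF.
Autoinducer-2 is absent, so KosL is inactive.
Ni²⁺ is absent, so GorT is inactive.
Required activator GorT is absent, so *bexS* is not transcribed.
So BexS is not produced.
With no repressor bound, *cilF* is transcribed.
→ *cilF* is ON.
MoO₄²⁻ is present, so GorA is active.
Mn²⁺ is absent, so HaxZ is inactive.
No repressor is bound and GorA is active, so *fubF* is transcribed.
→ *fubF* is ON.
Cellobiose is absent, so MibR is inactive.
With no repressor bound, *rudL* is transcribed.
→ *rudL* is ON.
Itaconate is present, so JalV is active.
Zn²⁺ is present, so VorT is active.
Palatinose is absent, so ElnC is inactive.
Activator VorT is present, so *mibN* is transcribed.
So MibN is produced and active.
No repressor is bound and JalV and MibN are active, so *dovQ* is transcribed.
→ *dovQ* is ON.
4 of the 5 genes are transcribed.

4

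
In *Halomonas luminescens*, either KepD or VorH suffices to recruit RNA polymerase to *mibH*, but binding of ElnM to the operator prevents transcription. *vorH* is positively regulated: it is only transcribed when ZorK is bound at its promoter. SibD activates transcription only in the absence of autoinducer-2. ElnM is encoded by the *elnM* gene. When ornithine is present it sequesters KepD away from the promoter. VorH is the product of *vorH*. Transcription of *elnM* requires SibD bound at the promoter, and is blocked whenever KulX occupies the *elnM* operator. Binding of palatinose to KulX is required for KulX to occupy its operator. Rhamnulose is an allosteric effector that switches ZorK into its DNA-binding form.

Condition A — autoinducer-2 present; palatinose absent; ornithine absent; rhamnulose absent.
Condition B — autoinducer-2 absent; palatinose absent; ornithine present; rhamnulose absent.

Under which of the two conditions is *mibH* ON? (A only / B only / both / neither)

A only

Condition A:
Autoinducer-2 is present, so SibD is inactive.
Palatinose is absent, so KulX is inactive.
Required activator SibD is absent, so *elnM* is not transcribed.
So ElnM is not produced.
Ornithine is absent, so KepD is active.
Rhamnulose is absent, so ZorK is inactive.
Required activator ZorK is absent, so *vorH* is not transcribed.
So VorH is not produced.
Activator KepD is present, so *mibH* is transcribed.
→ *mibH* is ON in A.
Condition B:
Autoinducer-2 is absent, so SibD is active.
Palatinose is absent, so KulX is inactive.
No repressor is bound and SibD is active, so *elnM* is transcribed.
So ElnM is produced and active.
Ornithine is present, so KepD is inactive.
Rhamnulose is absent, so ZorK is inactive.
Required activator ZorK is absent, so *vorH* is not transcribed.
So VorH is not produced.
With repressor ElnM bound, *mibH* is not transcribed.
→ *mibH* is OFF in B.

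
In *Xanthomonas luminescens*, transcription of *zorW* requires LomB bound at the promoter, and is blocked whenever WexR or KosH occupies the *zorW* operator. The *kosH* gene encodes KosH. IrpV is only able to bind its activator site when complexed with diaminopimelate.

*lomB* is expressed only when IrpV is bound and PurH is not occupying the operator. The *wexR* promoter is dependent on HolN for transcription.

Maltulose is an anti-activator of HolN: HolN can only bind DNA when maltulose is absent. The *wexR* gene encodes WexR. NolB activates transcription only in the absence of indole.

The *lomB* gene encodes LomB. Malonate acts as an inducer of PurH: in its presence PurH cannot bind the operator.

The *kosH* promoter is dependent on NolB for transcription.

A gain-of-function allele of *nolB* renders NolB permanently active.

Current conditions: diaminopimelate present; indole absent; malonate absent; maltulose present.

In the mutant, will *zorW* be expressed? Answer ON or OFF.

Maltulose is present, so HolN is inactive.
Required activator HolN is absent, so *wexR* is not transcribed.
So WexR is not produced.
Diaminopimelate is present, so IrpV is active.
Malonate is absent, so PurH is active.
With repressor PurH bound, *lomB* is not transcribed.
So LomB is not produced.
NolB is constitutively active in this strain.
No repressor is bound and NolB is active, so *kosH* is transcribed.
So KosH is produced and active.
With repressor KosH bound, *zorW* is not transcribed.

OFF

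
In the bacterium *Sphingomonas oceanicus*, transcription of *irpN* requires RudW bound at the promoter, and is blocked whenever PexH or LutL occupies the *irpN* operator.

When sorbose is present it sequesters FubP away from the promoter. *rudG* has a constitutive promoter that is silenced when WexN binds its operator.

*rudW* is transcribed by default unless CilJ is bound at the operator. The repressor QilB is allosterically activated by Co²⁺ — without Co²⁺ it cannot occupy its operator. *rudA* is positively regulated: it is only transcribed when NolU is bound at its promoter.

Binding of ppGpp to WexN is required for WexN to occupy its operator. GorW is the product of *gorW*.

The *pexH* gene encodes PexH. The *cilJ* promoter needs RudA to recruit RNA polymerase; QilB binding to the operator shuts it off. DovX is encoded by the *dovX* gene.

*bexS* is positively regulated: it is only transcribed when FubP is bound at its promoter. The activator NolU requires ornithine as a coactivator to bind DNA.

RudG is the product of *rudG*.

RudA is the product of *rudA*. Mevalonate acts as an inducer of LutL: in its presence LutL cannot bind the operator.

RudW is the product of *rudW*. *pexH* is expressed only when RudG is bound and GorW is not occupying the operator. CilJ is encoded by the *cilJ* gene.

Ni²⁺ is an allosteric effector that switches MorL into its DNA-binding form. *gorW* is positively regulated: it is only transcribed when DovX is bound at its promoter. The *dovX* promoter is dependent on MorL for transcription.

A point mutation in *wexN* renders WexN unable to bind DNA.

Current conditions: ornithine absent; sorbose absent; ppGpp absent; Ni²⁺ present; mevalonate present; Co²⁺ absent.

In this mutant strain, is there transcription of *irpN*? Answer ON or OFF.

Co²⁺ is absent, so QilB is inactive.
Ornithine is absent, so NolU is inactive.
Required activator NolU is absent, so *rudA* is not transcribed.
So RudA is not produced.
Required activator RudA is absent, so *cilJ* is not transcribed.
So CilJ is not produced.
With no repressor bound, *rudW* is transcribed.
So RudW is produced and active.
WexN is non-functional in this strain, so it has no effect.
With no repressor bound, *rudG* is transcribed.
So RudG is produced and active.
Ni²⁺ is present, so MorL is active.
No repressor is bound and MorL is active, so *dovX* is transcribed.
So DovX is produced and active.
No repressor is bound and DovX is active, so *gorW* is transcribed.
So GorW is produced and active.
With repressor GorW bound, *pexH* is not transcribed.
So PexH is not produced.
Mevalonate is present, so LutL is inactive.
No repressor is bound and RudW is active, so *irpN* is transcribed.

ON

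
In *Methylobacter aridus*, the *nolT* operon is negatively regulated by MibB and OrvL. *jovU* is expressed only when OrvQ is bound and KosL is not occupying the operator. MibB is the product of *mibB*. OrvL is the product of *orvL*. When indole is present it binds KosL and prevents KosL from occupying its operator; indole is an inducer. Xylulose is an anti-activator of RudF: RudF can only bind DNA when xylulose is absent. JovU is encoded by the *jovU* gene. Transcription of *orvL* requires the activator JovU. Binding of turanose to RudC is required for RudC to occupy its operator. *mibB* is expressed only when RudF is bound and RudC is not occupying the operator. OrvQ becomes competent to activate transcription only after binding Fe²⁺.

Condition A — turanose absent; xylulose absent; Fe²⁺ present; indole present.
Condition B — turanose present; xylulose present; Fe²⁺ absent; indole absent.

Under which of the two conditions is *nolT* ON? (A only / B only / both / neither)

Condition A:
Turanose is absent, so RudC is inactive.
Xylulose is absent, so RudF is active.
No repressor is bound and RudF is active, so *mibB* is transcribed.
So MibB is produced and active.
Fe²⁺ is present, so OrvQ is active.
Indole is present, so KosL is inactive.
No repressor is bound and OrvQ is active, so *jovU* is transcribed.
So JovU is produced and active.
No repressor is bound and JovU is active, so *orvL* is transcribed.
So OrvL is produced and active.
With repressor MibB bound, *nolT* is not transcribed.
→ *nolT* is OFF in A.
Condition B:
Turanose is present, so RudC is active.
Xylulose is present, so RudF is inactive.
With repressor RudC bound, *mibB* is not transcribed.
So MibB is not produced.
Fe²⁺ is absent, so OrvQ is inactive.
Indole is absent, so KosL is active.
With repressor KosL bound, *jovU* is not transcribed.
So JovU is not produced.
Required activator JovU is absent, so *orvL* is not transcribed.
So OrvL is not produced.
With no repressor bound, *nolT* is transcribed.
→ *nolT* is ON in B.

B only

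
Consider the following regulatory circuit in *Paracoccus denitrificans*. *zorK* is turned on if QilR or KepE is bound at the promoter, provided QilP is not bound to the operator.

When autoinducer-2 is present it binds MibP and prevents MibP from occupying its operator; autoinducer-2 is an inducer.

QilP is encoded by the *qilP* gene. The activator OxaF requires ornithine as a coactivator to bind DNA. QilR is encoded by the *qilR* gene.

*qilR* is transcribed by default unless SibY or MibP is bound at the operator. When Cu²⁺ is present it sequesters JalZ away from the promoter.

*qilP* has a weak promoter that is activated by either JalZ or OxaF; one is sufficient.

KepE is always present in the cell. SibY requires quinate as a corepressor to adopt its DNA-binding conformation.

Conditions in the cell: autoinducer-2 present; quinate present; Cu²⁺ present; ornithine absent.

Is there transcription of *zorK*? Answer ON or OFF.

Quinate is present, so SibY is active.
Autoinducer-2 is present, so MibP is inactive.
With repressor SibY bound, *qilR* is not transcribed.
So QilR is not produced.
KepE is produced constitutively and is active.
Cu²⁺ is present, so JalZ is inactive.
Ornithine is absent, so OxaF is inactive.
No activator is available at the *qilP* promoter, so *qilP* is not transcribed.
So QilP is not produced.
Activator KepE is present, so *zorK* is transcribed.

ON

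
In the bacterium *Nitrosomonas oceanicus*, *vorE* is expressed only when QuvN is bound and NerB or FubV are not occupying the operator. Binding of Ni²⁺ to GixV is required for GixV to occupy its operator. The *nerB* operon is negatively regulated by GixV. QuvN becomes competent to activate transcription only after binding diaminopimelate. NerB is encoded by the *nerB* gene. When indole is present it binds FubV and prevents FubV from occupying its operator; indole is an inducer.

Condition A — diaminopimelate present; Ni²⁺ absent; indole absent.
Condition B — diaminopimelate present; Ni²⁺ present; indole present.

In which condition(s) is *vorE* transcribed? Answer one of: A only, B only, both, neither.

B only

Condition A:
Diaminopimelate is present, so QuvN is active.
Ni²⁺ is absent, so GixV is inactive.
With no repressor bound, *nerB* is transcribed.
So NerB is produced and active.
Indole is absent, so FubV is active.
With repressor NerB bound, *vorE* is not transcribed.
→ *vorE* is OFF in A.
Condition B:
Diaminopimelate is present, so QuvN is active.
Ni²⁺ is present, so GixV is active.
With repressor GixV bound, *nerB* is not transcribed.
So NerB is not produced.
Indole is present, so FubV is inactive.
No repressor is bound and QuvN is active, so *vorE* is transcribed.
→ *vorE* is ON in B.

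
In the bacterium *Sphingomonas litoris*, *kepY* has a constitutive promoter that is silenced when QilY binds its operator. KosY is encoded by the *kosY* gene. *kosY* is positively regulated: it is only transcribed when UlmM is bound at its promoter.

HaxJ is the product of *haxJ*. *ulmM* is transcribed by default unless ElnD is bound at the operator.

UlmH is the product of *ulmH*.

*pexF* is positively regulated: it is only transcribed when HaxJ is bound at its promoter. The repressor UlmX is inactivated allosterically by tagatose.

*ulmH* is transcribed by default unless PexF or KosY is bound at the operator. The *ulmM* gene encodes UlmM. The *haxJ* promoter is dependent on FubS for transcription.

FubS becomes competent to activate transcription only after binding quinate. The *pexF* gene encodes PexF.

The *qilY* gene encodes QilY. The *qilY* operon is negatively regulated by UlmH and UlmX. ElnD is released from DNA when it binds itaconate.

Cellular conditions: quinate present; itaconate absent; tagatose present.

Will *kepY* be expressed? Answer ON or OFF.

Quinate is present, so FubS is active.
No repressor is bound and FubS is active, so *haxJ* is transcribed.
So HaxJ is produced and active.
No repressor is bound and HaxJ is active, so *pexF* is transcribed.
So PexF is produced and active.
Itaconate is absent, so ElnD is active.
With repressor ElnD bound, *ulmM* is not transcribed.
So UlmM is not produced.
Required activator UlmM is absent, so *kosY* is not transcribed.
So KosY is not produced.
With repressor PexF bound, *ulmH* is not transcribed.
So UlmH is not produced.
Tagatose is present, so UlmX is inactive.
With no repressor bound, *qilY* is transcribed.
So QilY is produced and active.
With repressor QilY bound, *kepY* is not transcribed.

OFF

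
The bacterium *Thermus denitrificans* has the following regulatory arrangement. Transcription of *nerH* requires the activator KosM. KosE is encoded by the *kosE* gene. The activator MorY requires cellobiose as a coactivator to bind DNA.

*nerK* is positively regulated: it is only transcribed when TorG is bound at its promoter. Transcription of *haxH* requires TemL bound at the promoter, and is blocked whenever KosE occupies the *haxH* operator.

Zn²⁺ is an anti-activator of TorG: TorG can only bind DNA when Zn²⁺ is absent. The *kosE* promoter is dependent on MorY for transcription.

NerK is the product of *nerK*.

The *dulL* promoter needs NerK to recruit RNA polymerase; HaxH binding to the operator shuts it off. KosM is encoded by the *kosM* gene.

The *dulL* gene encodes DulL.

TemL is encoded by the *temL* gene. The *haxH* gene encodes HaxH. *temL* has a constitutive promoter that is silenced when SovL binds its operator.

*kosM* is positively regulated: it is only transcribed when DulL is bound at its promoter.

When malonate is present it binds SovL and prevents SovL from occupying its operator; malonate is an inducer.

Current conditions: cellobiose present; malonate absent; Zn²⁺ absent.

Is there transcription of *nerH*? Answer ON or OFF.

Malonate is absent, so SovL is active.
With repressor SovL bound, *temL* is not transcribed.
So TemL is not produced.
Cellobiose is present, so MorY is active.
No repressor is bound and MorY is active, so *kosE* is transcribed.
So KosE is produced and active.
With repressor KosE bound, *haxH* is not transcribed.
So HaxH is not produced.
Zn²⁺ is absent, so TorG is active.
No repressor is bound and TorG is active, so *nerK* is transcribed.
So NerK is produced and active.
No repressor is bound and NerK is active, so *dulL* is transcribed.
So DulL is produced and active.
No repressor is bound and DulL is active, so *kosM* is transcribed.
So KosM is produced and active.
No repressor is bound and KosM is active, so *nerH* is transcribed.

ON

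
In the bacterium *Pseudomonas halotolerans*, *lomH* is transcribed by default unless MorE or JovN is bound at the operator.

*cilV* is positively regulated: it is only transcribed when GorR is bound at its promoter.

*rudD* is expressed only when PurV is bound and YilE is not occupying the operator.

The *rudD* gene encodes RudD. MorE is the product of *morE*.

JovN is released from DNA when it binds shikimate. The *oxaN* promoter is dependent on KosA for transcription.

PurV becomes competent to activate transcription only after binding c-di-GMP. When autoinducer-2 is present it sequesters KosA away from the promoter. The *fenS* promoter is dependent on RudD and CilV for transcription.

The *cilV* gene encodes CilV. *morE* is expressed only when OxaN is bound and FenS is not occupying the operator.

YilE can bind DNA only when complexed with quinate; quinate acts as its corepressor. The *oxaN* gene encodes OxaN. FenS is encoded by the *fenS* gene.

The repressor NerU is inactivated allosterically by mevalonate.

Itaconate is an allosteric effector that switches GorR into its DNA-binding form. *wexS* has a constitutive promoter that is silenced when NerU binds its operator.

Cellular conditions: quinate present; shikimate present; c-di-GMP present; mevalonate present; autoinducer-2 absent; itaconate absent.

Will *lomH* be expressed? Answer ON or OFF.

Autoinducer-2 is absent, so KosA is active.
No repressor is bound and KosA is active, so *oxaN* is transcribed.
So OxaN is produced and active.
c-di-GMP is present, so PurV is active.
Quinate is present, so YilE is active.
With repressor YilE bound, *rudD* is not transcribed.
So RudD is not produced.
Itaconate is absent, so GorR is inactive.
Required activator GorR is absent, so *cilV* is not transcribed.
So CilV is not produced.
Required activator RudD is absent, so *fenS* is not transcribed.
So FenS is not produced.
No repressor is bound and OxaN is active, so *morE* is transcribed.
So MorE is produced and active.
Shikimate is present, so JovN is inactive.
With repressor MorE bound, *lomH* is not transcribed.

OFF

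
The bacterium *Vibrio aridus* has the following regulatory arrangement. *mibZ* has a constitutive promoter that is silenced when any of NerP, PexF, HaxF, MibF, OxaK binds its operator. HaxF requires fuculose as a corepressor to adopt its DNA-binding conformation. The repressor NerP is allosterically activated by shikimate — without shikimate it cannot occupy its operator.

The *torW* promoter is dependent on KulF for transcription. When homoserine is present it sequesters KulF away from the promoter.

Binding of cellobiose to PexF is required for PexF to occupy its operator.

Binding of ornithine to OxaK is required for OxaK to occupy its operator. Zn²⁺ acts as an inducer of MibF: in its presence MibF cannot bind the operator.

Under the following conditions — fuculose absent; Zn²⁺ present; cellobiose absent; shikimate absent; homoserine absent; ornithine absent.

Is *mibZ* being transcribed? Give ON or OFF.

Shikimate is absent, so NerP is inactive.
Cellobiose is absent, so PexF is inactive.
Fuculose is absent, so HaxF is inactive.
Zn²⁺ is present, so MibF is inactive.
Ornithine is absent, so OxaK is inactive.
With no repressor bound, *mibZ* is transcribed.

ON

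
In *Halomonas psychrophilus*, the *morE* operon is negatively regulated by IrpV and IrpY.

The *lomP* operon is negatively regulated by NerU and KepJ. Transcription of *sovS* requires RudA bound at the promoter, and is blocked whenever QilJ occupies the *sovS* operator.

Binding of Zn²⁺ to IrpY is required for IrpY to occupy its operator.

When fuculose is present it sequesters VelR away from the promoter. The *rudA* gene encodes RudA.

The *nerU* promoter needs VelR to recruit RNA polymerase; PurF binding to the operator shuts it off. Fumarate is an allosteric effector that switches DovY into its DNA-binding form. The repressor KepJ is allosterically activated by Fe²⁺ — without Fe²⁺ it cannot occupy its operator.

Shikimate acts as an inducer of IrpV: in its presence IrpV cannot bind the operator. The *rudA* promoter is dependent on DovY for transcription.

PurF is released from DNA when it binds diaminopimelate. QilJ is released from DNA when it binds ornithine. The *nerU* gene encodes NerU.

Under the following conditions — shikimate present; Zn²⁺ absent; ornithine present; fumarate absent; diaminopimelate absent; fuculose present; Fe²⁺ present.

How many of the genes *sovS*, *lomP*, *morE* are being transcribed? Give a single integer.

1

Fumarate is absent, so DovY is inactive.
Required activator DovY is absent, so *rudA* is not transcribed.
So RudA is not produced.
Ornithine is present, so QilJ is inactive.
Required activator RudA is absent, so *sovS* is not transcribed.
→ *sovS* is OFF.
Diaminopimelate is absent, so PurF is active.
Fuculose is present, so VelR is inactive.
With repressor PurF bound, *nerU* is not transcribed.
So NerU is not produced.
Fe²⁺ is present, so KepJ is active.
With repressor KepJ bound, *lomP* is not transcribed.
→ *lomP* is OFF.
Shikimate is present, so IrpV is inactive.
Zn²⁺ is absent, so IrpY is inactive.
With no repressor bound, *morE* is transcribed.
→ *morE* is ON.
1 of the 3 genes is transcribed.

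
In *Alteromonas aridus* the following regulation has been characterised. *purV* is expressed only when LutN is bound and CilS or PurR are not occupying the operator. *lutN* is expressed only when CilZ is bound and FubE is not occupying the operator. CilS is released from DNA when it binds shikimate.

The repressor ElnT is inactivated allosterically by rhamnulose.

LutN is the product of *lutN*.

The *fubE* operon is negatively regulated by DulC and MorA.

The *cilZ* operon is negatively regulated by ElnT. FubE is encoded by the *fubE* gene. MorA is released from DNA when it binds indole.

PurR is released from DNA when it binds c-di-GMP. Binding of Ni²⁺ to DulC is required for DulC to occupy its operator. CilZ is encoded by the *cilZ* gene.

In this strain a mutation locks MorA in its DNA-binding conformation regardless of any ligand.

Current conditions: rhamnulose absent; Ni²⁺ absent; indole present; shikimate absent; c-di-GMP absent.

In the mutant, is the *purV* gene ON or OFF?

Shikimate is absent, so CilS is active.
Ni²⁺ is absent, so DulC is inactive.
MorA is constitutively active in this strain.
With repressor MorA bound, *fubE* is not transcribed.
So FubE is not produced.
Rhamnulose is absent, so ElnT is active.
With repressor ElnT bound, *cilZ* is not transcribed.
So CilZ is not produced.
Required activator CilZ is absent, so *lutN* is not transcribed.
So LutN is not produced.
c-di-GMP is absent, so PurR is active.
With repressor CilS bound, *purV* is not transcribed.

OFF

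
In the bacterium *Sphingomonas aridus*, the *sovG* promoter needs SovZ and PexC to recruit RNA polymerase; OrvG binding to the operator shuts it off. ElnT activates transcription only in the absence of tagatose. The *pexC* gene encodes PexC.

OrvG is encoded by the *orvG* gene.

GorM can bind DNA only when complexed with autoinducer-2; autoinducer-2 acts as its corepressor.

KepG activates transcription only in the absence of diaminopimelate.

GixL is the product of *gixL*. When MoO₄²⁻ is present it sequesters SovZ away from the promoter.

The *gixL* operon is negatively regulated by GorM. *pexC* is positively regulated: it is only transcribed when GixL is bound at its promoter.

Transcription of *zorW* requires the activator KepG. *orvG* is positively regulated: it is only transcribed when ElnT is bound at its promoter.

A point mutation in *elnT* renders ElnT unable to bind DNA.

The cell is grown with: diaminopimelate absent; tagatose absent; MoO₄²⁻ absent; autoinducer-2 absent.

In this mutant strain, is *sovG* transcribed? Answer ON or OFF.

ON

MoO₄²⁻ is absent, so SovZ is active.
Autoinducer-2 is absent, so GorM is inactive.
With no repressor bound, *gixL* is transcribed.
So GixL is produced and active.
No repressor is bound and GixL is active, so *pexC* is transcribed.
So PexC is produced and active.
ElnT is non-functional in this strain, so it has no effect.
Required activator ElnT is absent, so *orvG* is not transcribed.
So OrvG is not produced.
No repressor is bound and SovZ and PexC are active, so *sovG* is transcribed.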